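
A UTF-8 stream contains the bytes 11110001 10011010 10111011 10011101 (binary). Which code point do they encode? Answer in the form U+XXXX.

U+5AEDD

Leading byte 0xF1 = 11110001 matches 11110xxx → 4-byte sequence.
Byte 1: 0xF1 = 11110001, payload 001 (3 bits).
Byte 2: 0x9A = 10011010 (10xxxxxx ✓), payload 011010.
Byte 3: 0xBB = 10111011 (10xxxxxx ✓), payload 111011.
Byte 4: 0x9D = 10011101 (10xxxxxx ✓), payload 011101.
Concatenate: 001011010111011011101 = 0x5AEDD (21 bits → U+5AEDD).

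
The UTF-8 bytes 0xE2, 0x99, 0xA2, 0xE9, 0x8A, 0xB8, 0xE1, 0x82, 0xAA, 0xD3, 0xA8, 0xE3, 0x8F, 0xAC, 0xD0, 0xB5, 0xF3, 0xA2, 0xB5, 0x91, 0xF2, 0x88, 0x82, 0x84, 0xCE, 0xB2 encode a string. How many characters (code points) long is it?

Byte at offset 0: 0xE2 = 11100010 → 3-byte char (#1). Advance 3.
Byte at offset 3: 0xE9 = 11101001 → 3-byte char (#2). Advance 3.
Byte at offset 6: 0xE1 = 11100001 → 3-byte char (#3). Advance 3.
Byte at offset 9: 0xD3 = 11010011 → 2-byte char (#4). Advance 2.
Byte at offset 11: 0xE3 = 11100011 → 3-byte char (#5). Advance 3.
Byte at offset 14: 0xD0 = 11010000 → 2-byte char (#6). Advance 2.
Byte at offset 16: 0xF3 = 11110011 → 4-byte char (#7). Advance 4.
Byte at offset 20: 0xF2 = 11110010 → 4-byte char (#8). Advance 4.
Byte at offset 24: 0xCE = 11001110 → 2-byte char (#9). Advance 2.
Reached end at offset 26 after 9 code points.

9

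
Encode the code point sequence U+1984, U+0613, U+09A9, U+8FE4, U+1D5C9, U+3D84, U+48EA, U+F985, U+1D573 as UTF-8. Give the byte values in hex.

U+1984: 3-byte form → E1 A6 84.
U+0613: 2-byte form → D8 93.
U+09A9: 3-byte form → E0 A6 A9.
U+8FE4: 3-byte form → E8 BF A4.
U+1D5C9: 4-byte form → F0 9D 97 89.
U+3D84: 3-byte form → E3 B6 84.
U+48EA: 3-byte form → E4 A3 AA.
U+F985: 3-byte form → EF A6 85.
U+1D573: 4-byte form → F0 9D 95 B3.
Concatenated (28 bytes): E1 A6 84 D8 93 E0 A6 A9 E8 BF A4 F0 9D 97 89 E3 B6 84 E4 A3 AA EF A6 85 F0 9D 95 B3.

E1 A6 84 D8 93 E0 A6 A9 E8 BF A4 F0 9D 97 89 E3 B6 84 E4 A3 AA EF A6 85 F0 9D 95 B3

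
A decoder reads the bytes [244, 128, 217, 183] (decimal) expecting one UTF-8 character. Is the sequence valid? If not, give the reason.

invalid (non-continuation byte where continuation expected)

Leading byte 0xF4 = 11110100 → 4-byte form.
Byte 3 is 0xD9 = 11011001, which is not 10xxxxxx — expected a continuation byte.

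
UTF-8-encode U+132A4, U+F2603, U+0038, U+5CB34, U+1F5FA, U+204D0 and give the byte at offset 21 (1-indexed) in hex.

1-indexed offset 21 is 0-indexed offset 20.
U+132A4 → 4-byte form F0 93 8A A4 at offsets 0–3.
U+F2603 → 4-byte form F3 B2 98 83 at offsets 4–7.
U+0038 → 1-byte form 38 at offsets 8–8.
U+5CB34 → 4-byte form F1 9C AC B4 at offsets 9–12.
U+1F5FA → 4-byte form F0 9F 97 BA at offsets 13–16.
U+204D0 → 4-byte form F0 A0 93 90 at offsets 17–20.
Offset 20 falls in char 6's range; it's byte 4 of F0 A0 93 90 = 0x90.

0x90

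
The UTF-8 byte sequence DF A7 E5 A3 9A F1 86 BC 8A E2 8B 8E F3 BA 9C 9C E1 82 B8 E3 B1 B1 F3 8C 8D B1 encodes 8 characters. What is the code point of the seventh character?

U+3C71

Offset 0: leading byte 0xDF = 11011111 → 2-byte char #1 = DF A7.
Offset 2: leading byte 0xE5 = 11100101 → 3-byte char #2 = E5 A3 9A.
Offset 5: leading byte 0xF1 = 11110001 → 4-byte char #3 = F1 86 BC 8A.
Offset 9: leading byte 0xE2 = 11100010 → 3-byte char #4 = E2 8B 8E.
Offset 12: leading byte 0xF3 = 11110011 → 4-byte char #5 = F3 BA 9C 9C.
Offset 16: leading byte 0xE1 = 11100001 → 3-byte char #6 = E1 82 B8.
Offset 19: leading byte 0xE3 = 11100011 → 3-byte char #7 = E3 B1 B1.
Leading byte 0xE3 = 11100011 matches 1110xxxx → 3-byte sequence.
Byte 1: 0xE3 = 11100011, payload 0011 (4 bits).
Byte 2: 0xB1 = 10110001 (10xxxxxx ✓), payload 110001.
Byte 3: 0xB1 = 10110001 (10xxxxxx ✓), payload 110001.
Concatenate: 0011110001110001 = 0x3C71 (16 bits → U+3C71).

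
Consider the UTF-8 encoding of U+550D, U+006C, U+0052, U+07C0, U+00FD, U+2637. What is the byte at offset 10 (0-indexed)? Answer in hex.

0x98

U+550D → 3-byte form E5 94 8D at offsets 0–2.
U+006C → 1-byte form 6C at offsets 3–3.
U+0052 → 1-byte form 52 at offsets 4–4.
U+07C0 → 2-byte form DF 80 at offsets 5–6.
U+00FD → 2-byte form C3 BD at offsets 7–8.
U+2637 → 3-byte form E2 98 B7 at offsets 9–11.
Offset 10 falls in char 6's range; it's byte 2 of E2 98 B7 = 0x98.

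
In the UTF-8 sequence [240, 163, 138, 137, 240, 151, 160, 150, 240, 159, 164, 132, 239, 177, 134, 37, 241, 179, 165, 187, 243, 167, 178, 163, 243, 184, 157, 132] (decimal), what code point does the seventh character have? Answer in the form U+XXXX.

Offset 0: leading byte 0xF0 = 11110000 → 4-byte char #1 = F0 A3 8A 89.
Offset 4: leading byte 0xF0 = 11110000 → 4-byte char #2 = F0 97 A0 96.
Offset 8: leading byte 0xF0 = 11110000 → 4-byte char #3 = F0 9F A4 84.
Offset 12: leading byte 0xEF = 11101111 → 3-byte char #4 = EF B1 86.
Offset 15: leading byte 0x25 = 00100101 → 1-byte char #5 = 25.
Offset 16: leading byte 0xF1 = 11110001 → 4-byte char #6 = F1 B3 A5 BB.
Offset 20: leading byte 0xF3 = 11110011 → 4-byte char #7 = F3 A7 B2 A3.
Leading byte 0xF3 = 11110011 matches 11110xxx → 4-byte sequence.
Byte 1: 0xF3 = 11110011, payload 011 (3 bits).
Byte 2: 0xA7 = 10100111 (10xxxxxx ✓), payload 100111.
Byte 3: 0xB2 = 10110010 (10xxxxxx ✓), payload 110010.
Byte 4: 0xA3 = 10100011 (10xxxxxx ✓), payload 100011.
Concatenate: 011100111110010100011 = 0xE7CA3 (21 bits → U+E7CA3).

U+E7CA3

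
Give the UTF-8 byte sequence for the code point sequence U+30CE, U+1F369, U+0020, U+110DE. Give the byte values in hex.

U+30CE: 3-byte form → E3 83 8E.
U+1F369: 4-byte form → F0 9F 8D A9.
U+0020: 1-byte form → 20.
U+110DE: 4-byte form → F0 91 83 9E.
Concatenated (12 bytes): E3 83 8E F0 9F 8D A9 20 F0 91 83 9E.

E3 83 8E F0 9F 8D A9 20 F0 91 83 9E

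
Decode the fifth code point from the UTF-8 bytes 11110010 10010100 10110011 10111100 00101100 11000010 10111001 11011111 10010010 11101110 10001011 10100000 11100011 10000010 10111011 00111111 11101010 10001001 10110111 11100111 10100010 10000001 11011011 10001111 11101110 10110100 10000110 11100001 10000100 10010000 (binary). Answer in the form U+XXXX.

U+E2E0

Offset 0: leading byte 0xF2 = 11110010 → 4-byte char #1 = F2 94 B3 BC.
Offset 4: leading byte 0x2C = 00101100 → 1-byte char #2 = 2C.
Offset 5: leading byte 0xC2 = 11000010 → 2-byte char #3 = C2 B9.
Offset 7: leading byte 0xDF = 11011111 → 2-byte char #4 = DF 92.
Offset 9: leading byte 0xEE = 11101110 → 3-byte char #5 = EE 8B A0.
Leading byte 0xEE = 11101110 matches 1110xxxx → 3-byte sequence.
Byte 1: 0xEE = 11101110, payload 1110 (4 bits).
Byte 2: 0x8B = 10001011 (10xxxxxx ✓), payload 001011.
Byte 3: 0xA0 = 10100000 (10xxxxxx ✓), payload 100000.
Concatenate: 1110001011100000 = 0xE2E0 (16 bits → U+E2E0).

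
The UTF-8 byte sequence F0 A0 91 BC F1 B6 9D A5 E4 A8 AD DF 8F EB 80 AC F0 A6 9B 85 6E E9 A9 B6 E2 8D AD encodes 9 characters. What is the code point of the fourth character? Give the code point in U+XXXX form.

Offset 0: leading byte 0xF0 = 11110000 → 4-byte char #1 = F0 A0 91 BC.
Offset 4: leading byte 0xF1 = 11110001 → 4-byte char #2 = F1 B6 9D A5.
Offset 8: leading byte 0xE4 = 11100100 → 3-byte char #3 = E4 A8 AD.
Offset 11: leading byte 0xDF = 11011111 → 2-byte char #4 = DF 8F.
Leading byte 0xDF = 11011111 matches 110xxxxx → 2-byte sequence.
Byte 1: 0xDF = 11011111, payload 11111 (5 bits).
Byte 2: 0x8F = 10001111 (10xxxxxx ✓), payload 001111.
Concatenate: 11111001111 = 0x7CF (11 bits → U+07CF).

U+07CF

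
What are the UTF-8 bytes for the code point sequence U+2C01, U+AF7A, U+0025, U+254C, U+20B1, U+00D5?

U+2C01: 3-byte form → E2 B0 81.
U+AF7A: 3-byte form → EA BD BA.
U+0025: 1-byte form → 25.
U+254C: 3-byte form → E2 95 8C.
U+20B1: 3-byte form → E2 82 B1.
U+00D5: 2-byte form → C3 95.
Concatenated (15 bytes): E2 B0 81 EA BD BA 25 E2 95 8C E2 82 B1 C3 95.

E2 B0 81 EA BD BA 25 E2 95 8C E2 82 B1 C3 95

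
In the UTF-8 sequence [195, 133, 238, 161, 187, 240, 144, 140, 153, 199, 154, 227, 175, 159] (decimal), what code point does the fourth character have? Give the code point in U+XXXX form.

Offset 0: leading byte 0xC3 = 11000011 → 2-byte char #1 = C3 85.
Offset 2: leading byte 0xEE = 11101110 → 3-byte char #2 = EE A1 BB.
Offset 5: leading byte 0xF0 = 11110000 → 4-byte char #3 = F0 90 8C 99.
Offset 9: leading byte 0xC7 = 11000111 → 2-byte char #4 = C7 9A.
Leading byte 0xC7 = 11000111 matches 110xxxxx → 2-byte sequence.
Byte 1: 0xC7 = 11000111, payload 00111 (5 bits).
Byte 2: 0x9A = 10011010 (10xxxxxx ✓), payload 011010.
Concatenate: 00111011010 = 0x1DA (11 bits → U+01DA).

U+01DA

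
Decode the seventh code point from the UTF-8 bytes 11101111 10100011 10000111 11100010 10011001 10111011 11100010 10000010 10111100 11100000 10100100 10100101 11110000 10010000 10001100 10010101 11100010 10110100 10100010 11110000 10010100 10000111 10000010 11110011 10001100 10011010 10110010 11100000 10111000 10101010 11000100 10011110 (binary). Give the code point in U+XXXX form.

Offset 0: leading byte 0xEF = 11101111 → 3-byte char #1 = EF A3 87.
Offset 3: leading byte 0xE2 = 11100010 → 3-byte char #2 = E2 99 BB.
Offset 6: leading byte 0xE2 = 11100010 → 3-byte char #3 = E2 82 BC.
Offset 9: leading byte 0xE0 = 11100000 → 3-byte char #4 = E0 A4 A5.
Offset 12: leading byte 0xF0 = 11110000 → 4-byte char #5 = F0 90 8C 95.
Offset 16: leading byte 0xE2 = 11100010 → 3-byte char #6 = E2 B4 A2.
Offset 19: leading byte 0xF0 = 11110000 → 4-byte char #7 = F0 94 87 82.
Leading byte 0xF0 = 11110000 matches 11110xxx → 4-byte sequence.
Byte 1: 0xF0 = 11110000, payload 000 (3 bits).
Byte 2: 0x94 = 10010100 (10xxxxxx ✓), payload 010100.
Byte 3: 0x87 = 10000111 (10xxxxxx ✓), payload 000111.
Byte 4: 0x82 = 10000010 (10xxxxxx ✓), payload 000010.
Concatenate: 000010100000111000010 = 0x141C2 (21 bits → U+141C2).

U+141C2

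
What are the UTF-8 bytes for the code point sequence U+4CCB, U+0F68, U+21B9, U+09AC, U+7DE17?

U+4CCB: 3-byte form → E4 B3 8B.
U+0F68: 3-byte form → E0 BD A8.
U+21B9: 3-byte form → E2 86 B9.
U+09AC: 3-byte form → E0 A6 AC.
U+7DE17: 4-byte form → F1 BD B8 97.
Concatenated (16 bytes): E4 B3 8B E0 BD A8 E2 86 B9 E0 A6 AC F1 BD B8 97.

E4 B3 8B E0 BD A8 E2 86 B9 E0 A6 AC F1 BD B8 97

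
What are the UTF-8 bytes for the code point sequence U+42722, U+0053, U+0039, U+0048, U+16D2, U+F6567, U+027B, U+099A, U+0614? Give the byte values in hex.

F1 82 9C A2 53 39 48 E1 9B 92 F3 B6 95 A7 C9 BB E0 A6 9A D8 94

U+42722: 4-byte form → F1 82 9C A2.
U+0053: 1-byte form → 53.
U+0039: 1-byte form → 39.
U+0048: 1-byte form → 48.
U+16D2: 3-byte form → E1 9B 92.
U+F6567: 4-byte form → F3 B6 95 A7.
U+027B: 2-byte form → C9 BB.
U+099A: 3-byte form → E0 A6 9A.
U+0614: 2-byte form → D8 94.
Concatenated (21 bytes): F1 82 9C A2 53 39 48 E1 9B 92 F3 B6 95 A7 C9 BB E0 A6 9A D8 94.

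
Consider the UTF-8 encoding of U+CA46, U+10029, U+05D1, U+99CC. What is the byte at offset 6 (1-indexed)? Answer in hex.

1-indexed offset 6 is 0-indexed offset 5.
U+CA46 → 3-byte form EC A9 86 at offsets 0–2.
U+10029 → 4-byte form F0 90 80 A9 at offsets 3–6.
Offset 5 falls in char 2's range; it's byte 3 of F0 90 80 A9 = 0x80.

0x80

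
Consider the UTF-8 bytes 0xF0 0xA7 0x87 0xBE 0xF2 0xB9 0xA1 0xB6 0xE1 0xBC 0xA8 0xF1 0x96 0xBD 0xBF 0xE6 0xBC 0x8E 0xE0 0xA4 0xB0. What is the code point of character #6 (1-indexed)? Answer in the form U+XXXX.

U+0930

Offset 0: leading byte 0xF0 = 11110000 → 4-byte char #1 = F0 A7 87 BE.
Offset 4: leading byte 0xF2 = 11110010 → 4-byte char #2 = F2 B9 A1 B6.
Offset 8: leading byte 0xE1 = 11100001 → 3-byte char #3 = E1 BC A8.
Offset 11: leading byte 0xF1 = 11110001 → 4-byte char #4 = F1 96 BD BF.
Offset 15: leading byte 0xE6 = 11100110 → 3-byte char #5 = E6 BC 8E.
Offset 18: leading byte 0xE0 = 11100000 → 3-byte char #6 = E0 A4 B0.
Leading byte 0xE0 = 11100000 matches 1110xxxx → 3-byte sequence.
Byte 1: 0xE0 = 11100000, payload 0000 (4 bits).
Byte 2: 0xA4 = 10100100 (10xxxxxx ✓), payload 100100.
Byte 3: 0xB0 = 10110000 (10xxxxxx ✓), payload 110000.
Concatenate: 0000100100110000 = 0x930 (16 bits → U+0930).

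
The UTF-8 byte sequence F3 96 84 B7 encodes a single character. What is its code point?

U+D6137

Leading byte 0xF3 = 11110011 matches 11110xxx → 4-byte sequence.
Byte 1: 0xF3 = 11110011, payload 011 (3 bits).
Byte 2: 0x96 = 10010110 (10xxxxxx ✓), payload 010110.
Byte 3: 0x84 = 10000100 (10xxxxxx ✓), payload 000100.
Byte 4: 0xB7 = 10110111 (10xxxxxx ✓), payload 110111.
Concatenate: 011010110000100110111 = 0xD6137 (21 bits → U+D6137).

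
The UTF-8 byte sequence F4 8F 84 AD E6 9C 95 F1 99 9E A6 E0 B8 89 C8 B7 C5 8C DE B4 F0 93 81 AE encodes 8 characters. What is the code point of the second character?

U+6715

Offset 0: leading byte 0xF4 = 11110100 → 4-byte char #1 = F4 8F 84 AD.
Offset 4: leading byte 0xE6 = 11100110 → 3-byte char #2 = E6 9C 95.
Leading byte 0xE6 = 11100110 matches 1110xxxx → 3-byte sequence.
Byte 1: 0xE6 = 11100110, payload 0110 (4 bits).
Byte 2: 0x9C = 10011100 (10xxxxxx ✓), payload 011100.
Byte 3: 0x95 = 10010101 (10xxxxxx ✓), payload 010101.
Concatenate: 0110011100010101 = 0x6715 (16 bits → U+6715).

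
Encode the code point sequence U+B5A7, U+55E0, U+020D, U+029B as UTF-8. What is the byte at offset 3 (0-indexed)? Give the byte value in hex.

U+B5A7 → 3-byte form EB 96 A7 at offsets 0–2.
U+55E0 → 3-byte form E5 97 A0 at offsets 3–5.
Offset 3 falls in char 2's range; it's byte 1 of E5 97 A0 = 0xE5.

0xE5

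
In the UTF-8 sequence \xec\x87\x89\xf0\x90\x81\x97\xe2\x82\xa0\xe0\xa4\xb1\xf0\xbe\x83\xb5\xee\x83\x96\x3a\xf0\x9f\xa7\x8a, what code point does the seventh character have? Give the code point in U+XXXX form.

U+003A

Offset 0: leading byte 0xEC = 11101100 → 3-byte char #1 = EC 87 89.
Offset 3: leading byte 0xF0 = 11110000 → 4-byte char #2 = F0 90 81 97.
Offset 7: leading byte 0xE2 = 11100010 → 3-byte char #3 = E2 82 A0.
Offset 10: leading byte 0xE0 = 11100000 → 3-byte char #4 = E0 A4 B1.
Offset 13: leading byte 0xF0 = 11110000 → 4-byte char #5 = F0 BE 83 B5.
Offset 17: leading byte 0xEE = 11101110 → 3-byte char #6 = EE 83 96.
Offset 20: leading byte 0x3A = 00111010 → 1-byte char #7 = 3A.
Leading byte 0x3A = 00111010 matches 0xxxxxxx → 1-byte sequence.
Byte 1: 0x3A = 00111010, payload 0111010 (7 bits).
Concatenate: 0111010 = 0x3A (7 bits → U+003A).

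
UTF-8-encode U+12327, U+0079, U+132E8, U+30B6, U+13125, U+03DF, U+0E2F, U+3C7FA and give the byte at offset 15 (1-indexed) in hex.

0x84

1-indexed offset 15 is 0-indexed offset 14.
U+12327 → 4-byte form F0 92 8C A7 at offsets 0–3.
U+0079 → 1-byte form 79 at offsets 4–4.
U+132E8 → 4-byte form F0 93 8B A8 at offsets 5–8.
U+30B6 → 3-byte form E3 82 B6 at offsets 9–11.
U+13125 → 4-byte form F0 93 84 A5 at offsets 12–15.
Offset 14 falls in char 5's range; it's byte 3 of F0 93 84 A5 = 0x84.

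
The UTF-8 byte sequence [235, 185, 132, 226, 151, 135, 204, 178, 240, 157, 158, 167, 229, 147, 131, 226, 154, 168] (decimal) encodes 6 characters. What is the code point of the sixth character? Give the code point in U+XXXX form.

Offset 0: leading byte 0xEB = 11101011 → 3-byte char #1 = EB B9 84.
Offset 3: leading byte 0xE2 = 11100010 → 3-byte char #2 = E2 97 87.
Offset 6: leading byte 0xCC = 11001100 → 2-byte char #3 = CC B2.
Offset 8: leading byte 0xF0 = 11110000 → 4-byte char #4 = F0 9D 9E A7.
Offset 12: leading byte 0xE5 = 11100101 → 3-byte char #5 = E5 93 83.
Offset 15: leading byte 0xE2 = 11100010 → 3-byte char #6 = E2 9A A8.
Leading byte 0xE2 = 11100010 matches 1110xxxx → 3-byte sequence.
Byte 1: 0xE2 = 11100010, payload 0010 (4 bits).
Byte 2: 0x9A = 10011010 (10xxxxxx ✓), payload 011010.
Byte 3: 0xA8 = 10101000 (10xxxxxx ✓), payload 101000.
Concatenate: 0010011010101000 = 0x26A8 (16 bits → U+26A8).

U+26A8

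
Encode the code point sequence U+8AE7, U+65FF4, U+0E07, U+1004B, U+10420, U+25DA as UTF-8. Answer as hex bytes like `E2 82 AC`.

U+8AE7: 3-byte form → E8 AB A7.
U+65FF4: 4-byte form → F1 A5 BF B4.
U+0E07: 3-byte form → E0 B8 87.
U+1004B: 4-byte form → F0 90 81 8B.
U+10420: 4-byte form → F0 90 90 A0.
U+25DA: 3-byte form → E2 97 9A.
Concatenated (21 bytes): E8 AB A7 F1 A5 BF B4 E0 B8 87 F0 90 81 8B F0 90 90 A0 E2 97 9A.

E8 AB A7 F1 A5 BF B4 E0 B8 87 F0 90 81 8B F0 90 90 A0 E2 97 9A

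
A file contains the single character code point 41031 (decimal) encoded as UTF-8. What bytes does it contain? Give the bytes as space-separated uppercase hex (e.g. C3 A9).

EA 81 87

U+A047 = 0xA047 = 41031 decimal. In range U+0800–U+FFFF → 3-byte form: 1110xxxx 10xxxxxx 10xxxxxx.
Binary (16 bits): 1010000001000111.
Split 4+6+6: 1010 | 000001 | 000111.
Byte 1: 11101010 = 0xEA.
Byte 2: 10000001 = 0x81.
Byte 3: 10000111 = 0x87.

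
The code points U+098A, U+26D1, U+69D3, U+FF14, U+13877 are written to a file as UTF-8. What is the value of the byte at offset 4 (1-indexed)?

1-indexed offset 4 is 0-indexed offset 3.
U+098A → 3-byte form E0 A6 8A at offsets 0–2.
U+26D1 → 3-byte form E2 9B 91 at offsets 3–5.
Offset 3 falls in char 2's range; it's byte 1 of E2 9B 91 = 0xE2.

0xE2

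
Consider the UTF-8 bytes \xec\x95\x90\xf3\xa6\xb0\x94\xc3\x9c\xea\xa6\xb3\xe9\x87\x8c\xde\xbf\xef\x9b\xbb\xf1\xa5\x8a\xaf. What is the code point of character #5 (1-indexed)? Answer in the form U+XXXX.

U+91CC

Offset 0: leading byte 0xEC = 11101100 → 3-byte char #1 = EC 95 90.
Offset 3: leading byte 0xF3 = 11110011 → 4-byte char #2 = F3 A6 B0 94.
Offset 7: leading byte 0xC3 = 11000011 → 2-byte char #3 = C3 9C.
Offset 9: leading byte 0xEA = 11101010 → 3-byte char #4 = EA A6 B3.
Offset 12: leading byte 0xE9 = 11101001 → 3-byte char #5 = E9 87 8C.
Leading byte 0xE9 = 11101001 matches 1110xxxx → 3-byte sequence.
Byte 1: 0xE9 = 11101001, payload 1001 (4 bits).
Byte 2: 0x87 = 10000111 (10xxxxxx ✓), payload 000111.
Byte 3: 0x8C = 10001100 (10xxxxxx ✓), payload 001100.
Concatenate: 1001000111001100 = 0x91CC (16 bits → U+91CC).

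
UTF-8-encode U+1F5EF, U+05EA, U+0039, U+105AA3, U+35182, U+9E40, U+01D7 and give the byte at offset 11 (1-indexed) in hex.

0xA3

1-indexed offset 11 is 0-indexed offset 10.
U+1F5EF → 4-byte form F0 9F 97 AF at offsets 0–3.
U+05EA → 2-byte form D7 AA at offsets 4–5.
U+0039 → 1-byte form 39 at offsets 6–6.
U+105AA3 → 4-byte form F4 85 AA A3 at offsets 7–10.
Offset 10 falls in char 4's range; it's byte 4 of F4 85 AA A3 = 0xA3.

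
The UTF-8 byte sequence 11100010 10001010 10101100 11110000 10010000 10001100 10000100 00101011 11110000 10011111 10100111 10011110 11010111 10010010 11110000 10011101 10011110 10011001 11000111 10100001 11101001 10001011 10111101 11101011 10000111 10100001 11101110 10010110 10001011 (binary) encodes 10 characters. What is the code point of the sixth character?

U+1D799

Offset 0: leading byte 0xE2 = 11100010 → 3-byte char #1 = E2 8A AC.
Offset 3: leading byte 0xF0 = 11110000 → 4-byte char #2 = F0 90 8C 84.
Offset 7: leading byte 0x2B = 00101011 → 1-byte char #3 = 2B.
Offset 8: leading byte 0xF0 = 11110000 → 4-byte char #4 = F0 9F A7 9E.
Offset 12: leading byte 0xD7 = 11010111 → 2-byte char #5 = D7 92.
Offset 14: leading byte 0xF0 = 11110000 → 4-byte char #6 = F0 9D 9E 99.
Leading byte 0xF0 = 11110000 matches 11110xxx → 4-byte sequence.
Byte 1: 0xF0 = 11110000, payload 000 (3 bits).
Byte 2: 0x9D = 10011101 (10xxxxxx ✓), payload 011101.
Byte 3: 0x9E = 10011110 (10xxxxxx ✓), payload 011110.
Byte 4: 0x99 = 10011001 (10xxxxxx ✓), payload 011001.
Concatenate: 000011101011110011001 = 0x1D799 (21 bits → U+1D799).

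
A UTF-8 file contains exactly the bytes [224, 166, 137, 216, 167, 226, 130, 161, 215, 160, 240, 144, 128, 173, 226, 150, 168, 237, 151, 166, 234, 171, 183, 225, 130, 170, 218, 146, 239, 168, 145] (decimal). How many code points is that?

Byte at offset 0: 0xE0 = 11100000 → 3-byte char (#1). Advance 3.
Byte at offset 3: 0xD8 = 11011000 → 2-byte char (#2). Advance 2.
Byte at offset 5: 0xE2 = 11100010 → 3-byte char (#3). Advance 3.
Byte at offset 8: 0xD7 = 11010111 → 2-byte char (#4). Advance 2.
Byte at offset 10: 0xF0 = 11110000 → 4-byte char (#5). Advance 4.
Byte at offset 14: 0xE2 = 11100010 → 3-byte char (#6). Advance 3.
Byte at offset 17: 0xED = 11101101 → 3-byte char (#7). Advance 3.
Byte at offset 20: 0xEA = 11101010 → 3-byte char (#8). Advance 3.
Byte at offset 23: 0xE1 = 11100001 → 3-byte char (#9). Advance 3.
Byte at offset 26: 0xDA = 11011010 → 2-byte char (#10). Advance 2.
Byte at offset 28: 0xEF = 11101111 → 3-byte char (#11). Advance 3.
Reached end at offset 31 after 11 code points.

11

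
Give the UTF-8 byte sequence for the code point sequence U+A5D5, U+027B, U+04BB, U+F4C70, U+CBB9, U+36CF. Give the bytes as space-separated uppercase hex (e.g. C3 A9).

U+A5D5: 3-byte form → EA 97 95.
U+027B: 2-byte form → C9 BB.
U+04BB: 2-byte form → D2 BB.
U+F4C70: 4-byte form → F3 B4 B1 B0.
U+CBB9: 3-byte form → EC AE B9.
U+36CF: 3-byte form → E3 9B 8F.
Concatenated (17 bytes): EA 97 95 C9 BB D2 BB F3 B4 B1 B0 EC AE B9 E3 9B 8F.

EA 97 95 C9 BB D2 BB F3 B4 B1 B0 EC AE B9 E3 9B 8F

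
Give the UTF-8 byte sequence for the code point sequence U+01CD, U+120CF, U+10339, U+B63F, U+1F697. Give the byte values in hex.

U+01CD: 2-byte form → C7 8D.
U+120CF: 4-byte form → F0 92 83 8F.
U+10339: 4-byte form → F0 90 8C B9.
U+B63F: 3-byte form → EB 98 BF.
U+1F697: 4-byte form → F0 9F 9A 97.
Concatenated (17 bytes): C7 8D F0 92 83 8F F0 90 8C B9 EB 98 BF F0 9F 9A 97.

C7 8D F0 92 83 8F F0 90 8C B9 EB 98 BF F0 9F 9A 97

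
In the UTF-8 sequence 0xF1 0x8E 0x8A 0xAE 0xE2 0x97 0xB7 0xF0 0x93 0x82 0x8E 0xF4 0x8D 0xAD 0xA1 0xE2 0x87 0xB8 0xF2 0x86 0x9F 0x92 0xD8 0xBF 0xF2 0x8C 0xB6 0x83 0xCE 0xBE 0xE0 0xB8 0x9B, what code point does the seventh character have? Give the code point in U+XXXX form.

Offset 0: leading byte 0xF1 = 11110001 → 4-byte char #1 = F1 8E 8A AE.
Offset 4: leading byte 0xE2 = 11100010 → 3-byte char #2 = E2 97 B7.
Offset 7: leading byte 0xF0 = 11110000 → 4-byte char #3 = F0 93 82 8E.
Offset 11: leading byte 0xF4 = 11110100 → 4-byte char #4 = F4 8D AD A1.
Offset 15: leading byte 0xE2 = 11100010 → 3-byte char #5 = E2 87 B8.
Offset 18: leading byte 0xF2 = 11110010 → 4-byte char #6 = F2 86 9F 92.
Offset 22: leading byte 0xD8 = 11011000 → 2-byte char #7 = D8 BF.
Leading byte 0xD8 = 11011000 matches 110xxxxx → 2-byte sequence.
Byte 1: 0xD8 = 11011000, payload 11000 (5 bits).
Byte 2: 0xBF = 10111111 (10xxxxxx ✓), payload 111111.
Concatenate: 11000111111 = 0x63F (11 bits → U+063F).

U+063F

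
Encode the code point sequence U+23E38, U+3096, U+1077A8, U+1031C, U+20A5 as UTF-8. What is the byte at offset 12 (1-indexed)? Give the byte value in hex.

1-indexed offset 12 is 0-indexed offset 11.
U+23E38 → 4-byte form F0 A3 B8 B8 at offsets 0–3.
U+3096 → 3-byte form E3 82 96 at offsets 4–6.
U+1077A8 → 4-byte form F4 87 9E A8 at offsets 7–10.
U+1031C → 4-byte form F0 90 8C 9C at offsets 11–14.
Offset 11 falls in char 4's range; it's byte 1 of F0 90 8C 9C = 0xF0.

0xF0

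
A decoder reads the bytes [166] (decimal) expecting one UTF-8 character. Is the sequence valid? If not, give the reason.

invalid (continuation byte with no leading byte)

Byte 0xA6 = 10100110 has the form 10xxxxxx — a continuation byte — but there is no preceding leading byte.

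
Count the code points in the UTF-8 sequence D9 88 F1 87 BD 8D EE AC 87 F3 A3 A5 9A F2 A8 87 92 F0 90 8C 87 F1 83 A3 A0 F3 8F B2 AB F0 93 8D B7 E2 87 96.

10

Byte at offset 0: 0xD9 = 11011001 → 2-byte char (#1). Advance 2.
Byte at offset 2: 0xF1 = 11110001 → 4-byte char (#2). Advance 4.
Byte at offset 6: 0xEE = 11101110 → 3-byte char (#3). Advance 3.
Byte at offset 9: 0xF3 = 11110011 → 4-byte char (#4). Advance 4.
Byte at offset 13: 0xF2 = 11110010 → 4-byte char (#5). Advance 4.
Byte at offset 17: 0xF0 = 11110000 → 4-byte char (#6). Advance 4.
Byte at offset 21: 0xF1 = 11110001 → 4-byte char (#7). Advance 4.
Byte at offset 25: 0xF3 = 11110011 → 4-byte char (#8). Advance 4.
Byte at offset 29: 0xF0 = 11110000 → 4-byte char (#9). Advance 4.
Byte at offset 33: 0xE2 = 11100010 → 3-byte char (#10). Advance 3.
Reached end at offset 36 after 10 code points.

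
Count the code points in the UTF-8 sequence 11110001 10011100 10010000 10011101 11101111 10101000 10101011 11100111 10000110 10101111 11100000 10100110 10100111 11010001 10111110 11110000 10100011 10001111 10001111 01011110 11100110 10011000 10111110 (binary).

8

Byte at offset 0: 0xF1 = 11110001 → 4-byte char (#1). Advance 4.
Byte at offset 4: 0xEF = 11101111 → 3-byte char (#2). Advance 3.
Byte at offset 7: 0xE7 = 11100111 → 3-byte char (#3). Advance 3.
Byte at offset 10: 0xE0 = 11100000 → 3-byte char (#4). Advance 3.
Byte at offset 13: 0xD1 = 11010001 → 2-byte char (#5). Advance 2.
Byte at offset 15: 0xF0 = 11110000 → 4-byte char (#6). Advance 4.
Byte at offset 19: 0x5E = 01011110 → 1-byte char (#7). Advance 1.
Byte at offset 20: 0xE6 = 11100110 → 3-byte char (#8). Advance 3.
Reached end at offset 23 after 8 code points.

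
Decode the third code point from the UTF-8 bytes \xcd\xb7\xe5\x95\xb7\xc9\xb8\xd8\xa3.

Offset 0: leading byte 0xCD = 11001101 → 2-byte char #1 = CD B7.
Offset 2: leading byte 0xE5 = 11100101 → 3-byte char #2 = E5 95 B7.
Offset 5: leading byte 0xC9 = 11001001 → 2-byte char #3 = C9 B8.
Leading byte 0xC9 = 11001001 matches 110xxxxx → 2-byte sequence.
Byte 1: 0xC9 = 11001001, payload 01001 (5 bits).
Byte 2: 0xB8 = 10111000 (10xxxxxx ✓), payload 111000.
Concatenate: 01001111000 = 0x278 (11 bits → U+0278).

U+0278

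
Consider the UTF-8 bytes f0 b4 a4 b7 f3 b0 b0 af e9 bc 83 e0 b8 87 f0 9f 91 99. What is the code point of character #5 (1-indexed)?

Offset 0: leading byte 0xF0 = 11110000 → 4-byte char #1 = F0 B4 A4 B7.
Offset 4: leading byte 0xF3 = 11110011 → 4-byte char #2 = F3 B0 B0 AF.
Offset 8: leading byte 0xE9 = 11101001 → 3-byte char #3 = E9 BC 83.
Offset 11: leading byte 0xE0 = 11100000 → 3-byte char #4 = E0 B8 87.
Offset 14: leading byte 0xF0 = 11110000 → 4-byte char #5 = F0 9F 91 99.
Leading byte 0xF0 = 11110000 matches 11110xxx → 4-byte sequence.
Byte 1: 0xF0 = 11110000, payload 000 (3 bits).
Byte 2: 0x9F = 10011111 (10xxxxxx ✓), payload 011111.
Byte 3: 0x91 = 10010001 (10xxxxxx ✓), payload 010001.
Byte 4: 0x99 = 10011001 (10xxxxxx ✓), payload 011001.
Concatenate: 000011111010001011001 = 0x1F459 (21 bits → U+1F459).

U+1F459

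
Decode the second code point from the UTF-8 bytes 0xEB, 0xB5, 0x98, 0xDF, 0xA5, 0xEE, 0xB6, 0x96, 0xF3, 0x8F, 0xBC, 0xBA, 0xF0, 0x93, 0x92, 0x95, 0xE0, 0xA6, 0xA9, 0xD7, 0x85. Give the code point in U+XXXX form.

Offset 0: leading byte 0xEB = 11101011 → 3-byte char #1 = EB B5 98.
Offset 3: leading byte 0xDF = 11011111 → 2-byte char #2 = DF A5.
Leading byte 0xDF = 11011111 matches 110xxxxx → 2-byte sequence.
Byte 1: 0xDF = 11011111, payload 11111 (5 bits).
Byte 2: 0xA5 = 10100101 (10xxxxxx ✓), payload 100101.
Concatenate: 11111100101 = 0x7E5 (11 bits → U+07E5).

U+07E5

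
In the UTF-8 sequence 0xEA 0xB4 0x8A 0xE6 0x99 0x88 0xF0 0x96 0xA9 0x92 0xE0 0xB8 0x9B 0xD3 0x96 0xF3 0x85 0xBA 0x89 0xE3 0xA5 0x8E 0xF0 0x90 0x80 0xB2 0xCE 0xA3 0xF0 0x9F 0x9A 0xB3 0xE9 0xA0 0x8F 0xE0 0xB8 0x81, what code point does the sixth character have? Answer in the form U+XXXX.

U+C5E89

Offset 0: leading byte 0xEA = 11101010 → 3-byte char #1 = EA B4 8A.
Offset 3: leading byte 0xE6 = 11100110 → 3-byte char #2 = E6 99 88.
Offset 6: leading byte 0xF0 = 11110000 → 4-byte char #3 = F0 96 A9 92.
Offset 10: leading byte 0xE0 = 11100000 → 3-byte char #4 = E0 B8 9B.
Offset 13: leading byte 0xD3 = 11010011 → 2-byte char #5 = D3 96.
Offset 15: leading byte 0xF3 = 11110011 → 4-byte char #6 = F3 85 BA 89.
Leading byte 0xF3 = 11110011 matches 11110xxx → 4-byte sequence.
Byte 1: 0xF3 = 11110011, payload 011 (3 bits).
Byte 2: 0x85 = 10000101 (10xxxxxx ✓), payload 000101.
Byte 3: 0xBA = 10111010 (10xxxxxx ✓), payload 111010.
Byte 4: 0x89 = 10001001 (10xxxxxx ✓), payload 001001.
Concatenate: 011000101111010001001 = 0xC5E89 (21 bits → U+C5E89).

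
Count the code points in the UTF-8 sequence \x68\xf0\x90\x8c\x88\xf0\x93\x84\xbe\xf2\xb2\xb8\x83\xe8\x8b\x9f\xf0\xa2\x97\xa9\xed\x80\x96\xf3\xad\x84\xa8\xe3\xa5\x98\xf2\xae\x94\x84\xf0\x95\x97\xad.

11

Byte at offset 0: 0x68 = 01101000 → 1-byte char (#1). Advance 1.
Byte at offset 1: 0xF0 = 11110000 → 4-byte char (#2). Advance 4.
Byte at offset 5: 0xF0 = 11110000 → 4-byte char (#3). Advance 4.
Byte at offset 9: 0xF2 = 11110010 → 4-byte char (#4). Advance 4.
Byte at offset 13: 0xE8 = 11101000 → 3-byte char (#5). Advance 3.
Byte at offset 16: 0xF0 = 11110000 → 4-byte char (#6). Advance 4.
Byte at offset 20: 0xED = 11101101 → 3-byte char (#7). Advance 3.
Byte at offset 23: 0xF3 = 11110011 → 4-byte char (#8). Advance 4.
Byte at offset 27: 0xE3 = 11100011 → 3-byte char (#9). Advance 3.
Byte at offset 30: 0xF2 = 11110010 → 4-byte char (#10). Advance 4.
Byte at offset 34: 0xF0 = 11110000 → 4-byte char (#11). Advance 4.
Reached end at offset 38 after 11 code points.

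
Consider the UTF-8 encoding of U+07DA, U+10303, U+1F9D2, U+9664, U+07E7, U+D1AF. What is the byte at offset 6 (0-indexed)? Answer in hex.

U+07DA → 2-byte form DF 9A at offsets 0–1.
U+10303 → 4-byte form F0 90 8C 83 at offsets 2–5.
U+1F9D2 → 4-byte form F0 9F A7 92 at offsets 6–9.
Offset 6 falls in char 3's range; it's byte 1 of F0 9F A7 92 = 0xF0.

0xF0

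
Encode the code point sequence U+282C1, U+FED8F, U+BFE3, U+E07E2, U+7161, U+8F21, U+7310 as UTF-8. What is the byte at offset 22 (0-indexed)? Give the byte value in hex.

U+282C1 → 4-byte form F0 A8 8B 81 at offsets 0–3.
U+FED8F → 4-byte form F3 BE B6 8F at offsets 4–7.
U+BFE3 → 3-byte form EB BF A3 at offsets 8–10.
U+E07E2 → 4-byte form F3 A0 9F A2 at offsets 11–14.
U+7161 → 3-byte form E7 85 A1 at offsets 15–17.
U+8F21 → 3-byte form E8 BC A1 at offsets 18–20.
U+7310 → 3-byte form E7 8C 90 at offsets 21–23.
Offset 22 falls in char 7's range; it's byte 2 of E7 8C 90 = 0x8C.

0x8C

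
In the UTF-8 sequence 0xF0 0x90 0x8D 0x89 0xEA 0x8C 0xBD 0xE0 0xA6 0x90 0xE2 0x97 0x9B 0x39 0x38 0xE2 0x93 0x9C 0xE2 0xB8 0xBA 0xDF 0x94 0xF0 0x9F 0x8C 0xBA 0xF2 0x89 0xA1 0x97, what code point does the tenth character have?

Offset 0: leading byte 0xF0 = 11110000 → 4-byte char #1 = F0 90 8D 89.
Offset 4: leading byte 0xEA = 11101010 → 3-byte char #2 = EA 8C BD.
Offset 7: leading byte 0xE0 = 11100000 → 3-byte char #3 = E0 A6 90.
Offset 10: leading byte 0xE2 = 11100010 → 3-byte char #4 = E2 97 9B.
Offset 13: leading byte 0x39 = 00111001 → 1-byte char #5 = 39.
Offset 14: leading byte 0x38 = 00111000 → 1-byte char #6 = 38.
Offset 15: leading byte 0xE2 = 11100010 → 3-byte char #7 = E2 93 9C.
Offset 18: leading byte 0xE2 = 11100010 → 3-byte char #8 = E2 B8 BA.
Offset 21: leading byte 0xDF = 11011111 → 2-byte char #9 = DF 94.
Offset 23: leading byte 0xF0 = 11110000 → 4-byte char #10 = F0 9F 8C BA.
Leading byte 0xF0 = 11110000 matches 11110xxx → 4-byte sequence.
Byte 1: 0xF0 = 11110000, payload 000 (3 bits).
Byte 2: 0x9F = 10011111 (10xxxxxx ✓), payload 011111.
Byte 3: 0x8C = 10001100 (10xxxxxx ✓), payload 001100.
Byte 4: 0xBA = 10111010 (10xxxxxx ✓), payload 111010.
Concatenate: 000011111001100111010 = 0x1F33A (21 bits → U+1F33A).

U+1F33A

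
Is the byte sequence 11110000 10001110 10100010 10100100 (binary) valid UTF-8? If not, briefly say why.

Leading byte 0xF0 = 11110000 → 4-byte form.
Continuation bytes all match 10xxxxxx. Payload decodes to 0xE8A4.
But 0xE8A4 < 0x10000, the minimum for a 4-byte sequence — this is an overlong encoding.

invalid (overlong encoding)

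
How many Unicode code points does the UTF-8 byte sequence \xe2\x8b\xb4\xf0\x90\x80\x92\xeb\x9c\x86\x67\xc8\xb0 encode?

Byte at offset 0: 0xE2 = 11100010 → 3-byte char (#1). Advance 3.
Byte at offset 3: 0xF0 = 11110000 → 4-byte char (#2). Advance 4.
Byte at offset 7: 0xEB = 11101011 → 3-byte char (#3). Advance 3.
Byte at offset 10: 0x67 = 01100111 → 1-byte char (#4). Advance 1.
Byte at offset 11: 0xC8 = 11001000 → 2-byte char (#5). Advance 2.
Reached end at offset 13 after 5 code points.

5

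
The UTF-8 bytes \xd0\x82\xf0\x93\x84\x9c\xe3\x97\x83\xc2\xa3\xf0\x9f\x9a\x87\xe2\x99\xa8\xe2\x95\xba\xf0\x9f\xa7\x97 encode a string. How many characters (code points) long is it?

Byte at offset 0: 0xD0 = 11010000 → 2-byte char (#1). Advance 2.
Byte at offset 2: 0xF0 = 11110000 → 4-byte char (#2). Advance 4.
Byte at offset 6: 0xE3 = 11100011 → 3-byte char (#3). Advance 3.
Byte at offset 9: 0xC2 = 11000010 → 2-byte char (#4). Advance 2.
Byte at offset 11: 0xF0 = 11110000 → 4-byte char (#5). Advance 4.
Byte at offset 15: 0xE2 = 11100010 → 3-byte char (#6). Advance 3.
Byte at offset 18: 0xE2 = 11100010 → 3-byte char (#7). Advance 3.
Byte at offset 21: 0xF0 = 11110000 → 4-byte char (#8). Advance 4.
Reached end at offset 25 after 8 code points.

8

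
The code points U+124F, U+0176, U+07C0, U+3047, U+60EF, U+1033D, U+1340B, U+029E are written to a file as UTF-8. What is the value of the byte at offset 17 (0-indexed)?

0xF0

U+124F → 3-byte form E1 89 8F at offsets 0–2.
U+0176 → 2-byte form C5 B6 at offsets 3–4.
U+07C0 → 2-byte form DF 80 at offsets 5–6.
U+3047 → 3-byte form E3 81 87 at offsets 7–9.
U+60EF → 3-byte form E6 83 AF at offsets 10–12.
U+1033D → 4-byte form F0 90 8C BD at offsets 13–16.
U+1340B → 4-byte form F0 93 90 8B at offsets 17–20.
Offset 17 falls in char 7's range; it's byte 1 of F0 93 90 8B = 0xF0.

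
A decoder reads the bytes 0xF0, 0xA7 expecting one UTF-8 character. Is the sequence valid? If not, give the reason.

invalid (sequence truncated)

Leading byte 0xF0 = 11110000 → 4-byte form, but only 2 bytes are present.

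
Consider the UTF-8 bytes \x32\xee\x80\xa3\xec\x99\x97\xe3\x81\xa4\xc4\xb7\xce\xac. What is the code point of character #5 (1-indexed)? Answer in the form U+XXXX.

Offset 0: leading byte 0x32 = 00110010 → 1-byte char #1 = 32.
Offset 1: leading byte 0xEE = 11101110 → 3-byte char #2 = EE 80 A3.
Offset 4: leading byte 0xEC = 11101100 → 3-byte char #3 = EC 99 97.
Offset 7: leading byte 0xE3 = 11100011 → 3-byte char #4 = E3 81 A4.
Offset 10: leading byte 0xC4 = 11000100 → 2-byte char #5 = C4 B7.
Leading byte 0xC4 = 11000100 matches 110xxxxx → 2-byte sequence.
Byte 1: 0xC4 = 11000100, payload 00100 (5 bits).
Byte 2: 0xB7 = 10110111 (10xxxxxx ✓), payload 110111.
Concatenate: 00100110111 = 0x137 (11 bits → U+0137).

U+0137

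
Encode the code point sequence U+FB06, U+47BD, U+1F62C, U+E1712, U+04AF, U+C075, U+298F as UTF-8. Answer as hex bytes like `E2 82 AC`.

U+FB06: 3-byte form → EF AC 86.
U+47BD: 3-byte form → E4 9E BD.
U+1F62C: 4-byte form → F0 9F 98 AC.
U+E1712: 4-byte form → F3 A1 9C 92.
U+04AF: 2-byte form → D2 AF.
U+C075: 3-byte form → EC 81 B5.
U+298F: 3-byte form → E2 A6 8F.
Concatenated (22 bytes): EF AC 86 E4 9E BD F0 9F 98 AC F3 A1 9C 92 D2 AF EC 81 B5 E2 A6 8F.

EF AC 86 E4 9E BD F0 9F 98 AC F3 A1 9C 92 D2 AF EC 81 B5 E2 A6 8F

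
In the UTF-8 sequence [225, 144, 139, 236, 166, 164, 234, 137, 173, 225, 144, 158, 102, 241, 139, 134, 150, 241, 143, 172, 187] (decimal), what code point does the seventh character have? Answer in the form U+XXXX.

Offset 0: leading byte 0xE1 = 11100001 → 3-byte char #1 = E1 90 8B.
Offset 3: leading byte 0xEC = 11101100 → 3-byte char #2 = EC A6 A4.
Offset 6: leading byte 0xEA = 11101010 → 3-byte char #3 = EA 89 AD.
Offset 9: leading byte 0xE1 = 11100001 → 3-byte char #4 = E1 90 9E.
Offset 12: leading byte 0x66 = 01100110 → 1-byte char #5 = 66.
Offset 13: leading byte 0xF1 = 11110001 → 4-byte char #6 = F1 8B 86 96.
Offset 17: leading byte 0xF1 = 11110001 → 4-byte char #7 = F1 8F AC BB.
Leading byte 0xF1 = 11110001 matches 11110xxx → 4-byte sequence.
Byte 1: 0xF1 = 11110001, payload 001 (3 bits).
Byte 2: 0x8F = 10001111 (10xxxxxx ✓), payload 001111.
Byte 3: 0xAC = 10101100 (10xxxxxx ✓), payload 101100.
Byte 4: 0xBB = 10111011 (10xxxxxx ✓), payload 111011.
Concatenate: 001001111101100111011 = 0x4FB3B (21 bits → U+4FB3B).

U+4FB3B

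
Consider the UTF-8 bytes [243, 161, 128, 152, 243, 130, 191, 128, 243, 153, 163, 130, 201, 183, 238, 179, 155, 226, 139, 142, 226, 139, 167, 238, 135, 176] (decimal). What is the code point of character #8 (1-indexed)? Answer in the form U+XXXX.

Offset 0: leading byte 0xF3 = 11110011 → 4-byte char #1 = F3 A1 80 98.
Offset 4: leading byte 0xF3 = 11110011 → 4-byte char #2 = F3 82 BF 80.
Offset 8: leading byte 0xF3 = 11110011 → 4-byte char #3 = F3 99 A3 82.
Offset 12: leading byte 0xC9 = 11001001 → 2-byte char #4 = C9 B7.
Offset 14: leading byte 0xEE = 11101110 → 3-byte char #5 = EE B3 9B.
Offset 17: leading byte 0xE2 = 11100010 → 3-byte char #6 = E2 8B 8E.
Offset 20: leading byte 0xE2 = 11100010 → 3-byte char #7 = E2 8B A7.
Offset 23: leading byte 0xEE = 11101110 → 3-byte char #8 = EE 87 B0.
Leading byte 0xEE = 11101110 matches 1110xxxx → 3-byte sequence.
Byte 1: 0xEE = 11101110, payload 1110 (4 bits).
Byte 2: 0x87 = 10000111 (10xxxxxx ✓), payload 000111.
Byte 3: 0xB0 = 10110000 (10xxxxxx ✓), payload 110000.
Concatenate: 1110000111110000 = 0xE1F0 (16 bits → U+E1F0).

U+E1F0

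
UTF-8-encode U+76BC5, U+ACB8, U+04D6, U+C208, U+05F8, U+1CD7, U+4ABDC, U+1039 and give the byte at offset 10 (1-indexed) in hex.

1-indexed offset 10 is 0-indexed offset 9.
U+76BC5 → 4-byte form F1 B6 AF 85 at offsets 0–3.
U+ACB8 → 3-byte form EA B2 B8 at offsets 4–6.
U+04D6 → 2-byte form D3 96 at offsets 7–8.
U+C208 → 3-byte form EC 88 88 at offsets 9–11.
Offset 9 falls in char 4's range; it's byte 1 of EC 88 88 = 0xEC.

0xEC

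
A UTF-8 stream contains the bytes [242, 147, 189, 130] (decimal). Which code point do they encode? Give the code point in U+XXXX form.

U+93F42

Leading byte 0xF2 = 11110010 matches 11110xxx → 4-byte sequence.
Byte 1: 0xF2 = 11110010, payload 010 (3 bits).
Byte 2: 0x93 = 10010011 (10xxxxxx ✓), payload 010011.
Byte 3: 0xBD = 10111101 (10xxxxxx ✓), payload 111101.
Byte 4: 0x82 = 10000010 (10xxxxxx ✓), payload 000010.
Concatenate: 010010011111101000010 = 0x93F42 (21 bits → U+93F42).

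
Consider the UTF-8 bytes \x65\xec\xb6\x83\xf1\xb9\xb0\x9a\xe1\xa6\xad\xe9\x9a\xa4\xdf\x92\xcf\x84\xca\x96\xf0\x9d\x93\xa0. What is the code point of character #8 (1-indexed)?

U+0296

Offset 0: leading byte 0x65 = 01100101 → 1-byte char #1 = 65.
Offset 1: leading byte 0xEC = 11101100 → 3-byte char #2 = EC B6 83.
Offset 4: leading byte 0xF1 = 11110001 → 4-byte char #3 = F1 B9 B0 9A.
Offset 8: leading byte 0xE1 = 11100001 → 3-byte char #4 = E1 A6 AD.
Offset 11: leading byte 0xE9 = 11101001 → 3-byte char #5 = E9 9A A4.
Offset 14: leading byte 0xDF = 11011111 → 2-byte char #6 = DF 92.
Offset 16: leading byte 0xCF = 11001111 → 2-byte char #7 = CF 84.
Offset 18: leading byte 0xCA = 11001010 → 2-byte char #8 = CA 96.
Leading byte 0xCA = 11001010 matches 110xxxxx → 2-byte sequence.
Byte 1: 0xCA = 11001010, payload 01010 (5 bits).
Byte 2: 0x96 = 10010110 (10xxxxxx ✓), payload 010110.
Concatenate: 01010010110 = 0x296 (11 bits → U+0296).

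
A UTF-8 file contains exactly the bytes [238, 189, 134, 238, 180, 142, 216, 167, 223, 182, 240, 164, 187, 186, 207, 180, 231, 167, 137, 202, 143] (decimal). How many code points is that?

8

Byte at offset 0: 0xEE = 11101110 → 3-byte char (#1). Advance 3.
Byte at offset 3: 0xEE = 11101110 → 3-byte char (#2). Advance 3.
Byte at offset 6: 0xD8 = 11011000 → 2-byte char (#3). Advance 2.
Byte at offset 8: 0xDF = 11011111 → 2-byte char (#4). Advance 2.
Byte at offset 10: 0xF0 = 11110000 → 4-byte char (#5). Advance 4.
Byte at offset 14: 0xCF = 11001111 → 2-byte char (#6). Advance 2.
Byte at offset 16: 0xE7 = 11100111 → 3-byte char (#7). Advance 3.
Byte at offset 19: 0xCA = 11001010 → 2-byte char (#8). Advance 2.
Reached end at offset 21 after 8 code points.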